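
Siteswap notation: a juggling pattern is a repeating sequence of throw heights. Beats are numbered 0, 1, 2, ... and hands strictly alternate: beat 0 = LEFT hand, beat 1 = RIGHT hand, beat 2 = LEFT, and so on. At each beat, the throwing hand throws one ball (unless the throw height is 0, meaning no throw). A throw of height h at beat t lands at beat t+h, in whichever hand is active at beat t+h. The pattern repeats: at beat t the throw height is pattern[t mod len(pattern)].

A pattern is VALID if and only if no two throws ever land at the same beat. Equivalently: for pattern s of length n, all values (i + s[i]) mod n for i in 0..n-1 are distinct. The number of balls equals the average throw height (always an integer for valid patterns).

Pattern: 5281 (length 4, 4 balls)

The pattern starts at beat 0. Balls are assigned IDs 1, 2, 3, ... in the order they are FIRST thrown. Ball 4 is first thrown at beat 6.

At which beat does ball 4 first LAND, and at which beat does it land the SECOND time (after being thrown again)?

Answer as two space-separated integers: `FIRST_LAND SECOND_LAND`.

Answer: 14 22

Derivation:
Beat 0 (L): throw ball1 h=5 -> lands@5:R; in-air after throw: [b1@5:R]
Beat 1 (R): throw ball2 h=2 -> lands@3:R; in-air after throw: [b2@3:R b1@5:R]
Beat 2 (L): throw ball3 h=8 -> lands@10:L; in-air after throw: [b2@3:R b1@5:R b3@10:L]
Beat 3 (R): throw ball2 h=1 -> lands@4:L; in-air after throw: [b2@4:L b1@5:R b3@10:L]
Beat 4 (L): throw ball2 h=5 -> lands@9:R; in-air after throw: [b1@5:R b2@9:R b3@10:L]
Beat 5 (R): throw ball1 h=2 -> lands@7:R; in-air after throw: [b1@7:R b2@9:R b3@10:L]
Beat 6 (L): throw ball4 h=8 -> lands@14:L; in-air after throw: [b1@7:R b2@9:R b3@10:L b4@14:L]
Beat 7 (R): throw ball1 h=1 -> lands@8:L; in-air after throw: [b1@8:L b2@9:R b3@10:L b4@14:L]
Beat 8 (L): throw ball1 h=5 -> lands@13:R; in-air after throw: [b2@9:R b3@10:L b1@13:R b4@14:L]
Beat 9 (R): throw ball2 h=2 -> lands@11:R; in-air after throw: [b3@10:L b2@11:R b1@13:R b4@14:L]
Beat 10 (L): throw ball3 h=8 -> lands@18:L; in-air after throw: [b2@11:R b1@13:R b4@14:L b3@18:L]
Beat 11 (R): throw ball2 h=1 -> lands@12:L; in-air after throw: [b2@12:L b1@13:R b4@14:L b3@18:L]
Beat 12 (L): throw ball2 h=5 -> lands@17:R; in-air after throw: [b1@13:R b4@14:L b2@17:R b3@18:L]
Beat 13 (R): throw ball1 h=2 -> lands@15:R; in-air after throw: [b4@14:L b1@15:R b2@17:R b3@18:L]
Beat 14 (L): throw ball4 h=8 -> lands@22:L; in-air after throw: [b1@15:R b2@17:R b3@18:L b4@22:L]
Beat 15 (R): throw ball1 h=1 -> lands@16:L; in-air after throw: [b1@16:L b2@17:R b3@18:L b4@22:L]
Ball 4: thrown@6 h=8 -> first land @14; rethrown@14 h=8 -> second land @22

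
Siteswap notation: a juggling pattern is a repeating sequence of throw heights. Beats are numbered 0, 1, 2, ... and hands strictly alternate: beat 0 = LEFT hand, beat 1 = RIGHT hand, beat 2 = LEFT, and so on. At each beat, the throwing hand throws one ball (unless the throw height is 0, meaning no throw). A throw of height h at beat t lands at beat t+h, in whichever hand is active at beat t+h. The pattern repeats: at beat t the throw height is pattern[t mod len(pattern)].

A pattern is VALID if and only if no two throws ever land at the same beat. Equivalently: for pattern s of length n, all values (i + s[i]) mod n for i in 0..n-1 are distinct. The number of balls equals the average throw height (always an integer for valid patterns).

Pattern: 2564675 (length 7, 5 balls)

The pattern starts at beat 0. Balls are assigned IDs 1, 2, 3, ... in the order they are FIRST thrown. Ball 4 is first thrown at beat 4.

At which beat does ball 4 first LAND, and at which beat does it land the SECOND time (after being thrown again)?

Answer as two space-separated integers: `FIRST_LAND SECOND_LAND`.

Beat 0 (L): throw ball1 h=2 -> lands@2:L; in-air after throw: [b1@2:L]
Beat 1 (R): throw ball2 h=5 -> lands@6:L; in-air after throw: [b1@2:L b2@6:L]
Beat 2 (L): throw ball1 h=6 -> lands@8:L; in-air after throw: [b2@6:L b1@8:L]
Beat 3 (R): throw ball3 h=4 -> lands@7:R; in-air after throw: [b2@6:L b3@7:R b1@8:L]
Beat 4 (L): throw ball4 h=6 -> lands@10:L; in-air after throw: [b2@6:L b3@7:R b1@8:L b4@10:L]
Beat 5 (R): throw ball5 h=7 -> lands@12:L; in-air after throw: [b2@6:L b3@7:R b1@8:L b4@10:L b5@12:L]
Beat 6 (L): throw ball2 h=5 -> lands@11:R; in-air after throw: [b3@7:R b1@8:L b4@10:L b2@11:R b5@12:L]
Beat 7 (R): throw ball3 h=2 -> lands@9:R; in-air after throw: [b1@8:L b3@9:R b4@10:L b2@11:R b5@12:L]
Beat 8 (L): throw ball1 h=5 -> lands@13:R; in-air after throw: [b3@9:R b4@10:L b2@11:R b5@12:L b1@13:R]
Beat 9 (R): throw ball3 h=6 -> lands@15:R; in-air after throw: [b4@10:L b2@11:R b5@12:L b1@13:R b3@15:R]
Beat 10 (L): throw ball4 h=4 -> lands@14:L; in-air after throw: [b2@11:R b5@12:L b1@13:R b4@14:L b3@15:R]
Beat 11 (R): throw ball2 h=6 -> lands@17:R; in-air after throw: [b5@12:L b1@13:R b4@14:L b3@15:R b2@17:R]
Beat 12 (L): throw ball5 h=7 -> lands@19:R; in-air after throw: [b1@13:R b4@14:L b3@15:R b2@17:R b5@19:R]
Beat 13 (R): throw ball1 h=5 -> lands@18:L; in-air after throw: [b4@14:L b3@15:R b2@17:R b1@18:L b5@19:R]
Beat 14 (L): throw ball4 h=2 -> lands@16:L; in-air after throw: [b3@15:R b4@16:L b2@17:R b1@18:L b5@19:R]
Ball 4: thrown@4 h=6 -> first land @10; rethrown@10 h=4 -> second land @14

Answer: 10 14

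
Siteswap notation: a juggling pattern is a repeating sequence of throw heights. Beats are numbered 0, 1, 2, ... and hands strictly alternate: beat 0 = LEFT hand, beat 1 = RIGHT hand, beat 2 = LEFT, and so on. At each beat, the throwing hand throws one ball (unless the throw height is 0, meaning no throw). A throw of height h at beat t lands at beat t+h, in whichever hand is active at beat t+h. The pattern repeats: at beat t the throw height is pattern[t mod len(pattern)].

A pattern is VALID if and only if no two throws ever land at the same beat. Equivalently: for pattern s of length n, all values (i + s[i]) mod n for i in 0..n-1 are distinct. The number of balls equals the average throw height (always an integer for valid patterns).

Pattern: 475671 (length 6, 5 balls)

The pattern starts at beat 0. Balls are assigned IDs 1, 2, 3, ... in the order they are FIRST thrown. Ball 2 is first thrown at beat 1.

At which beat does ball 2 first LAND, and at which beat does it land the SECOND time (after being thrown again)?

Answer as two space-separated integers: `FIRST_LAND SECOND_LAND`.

Beat 0 (L): throw ball1 h=4 -> lands@4:L; in-air after throw: [b1@4:L]
Beat 1 (R): throw ball2 h=7 -> lands@8:L; in-air after throw: [b1@4:L b2@8:L]
Beat 2 (L): throw ball3 h=5 -> lands@7:R; in-air after throw: [b1@4:L b3@7:R b2@8:L]
Beat 3 (R): throw ball4 h=6 -> lands@9:R; in-air after throw: [b1@4:L b3@7:R b2@8:L b4@9:R]
Beat 4 (L): throw ball1 h=7 -> lands@11:R; in-air after throw: [b3@7:R b2@8:L b4@9:R b1@11:R]
Beat 5 (R): throw ball5 h=1 -> lands@6:L; in-air after throw: [b5@6:L b3@7:R b2@8:L b4@9:R b1@11:R]
Beat 6 (L): throw ball5 h=4 -> lands@10:L; in-air after throw: [b3@7:R b2@8:L b4@9:R b5@10:L b1@11:R]
Beat 7 (R): throw ball3 h=7 -> lands@14:L; in-air after throw: [b2@8:L b4@9:R b5@10:L b1@11:R b3@14:L]
Beat 8 (L): throw ball2 h=5 -> lands@13:R; in-air after throw: [b4@9:R b5@10:L b1@11:R b2@13:R b3@14:L]
Beat 9 (R): throw ball4 h=6 -> lands@15:R; in-air after throw: [b5@10:L b1@11:R b2@13:R b3@14:L b4@15:R]
Beat 10 (L): throw ball5 h=7 -> lands@17:R; in-air after throw: [b1@11:R b2@13:R b3@14:L b4@15:R b5@17:R]
Beat 11 (R): throw ball1 h=1 -> lands@12:L; in-air after throw: [b1@12:L b2@13:R b3@14:L b4@15:R b5@17:R]
Beat 12 (L): throw ball1 h=4 -> lands@16:L; in-air after throw: [b2@13:R b3@14:L b4@15:R b1@16:L b5@17:R]
Beat 13 (R): throw ball2 h=7 -> lands@20:L; in-air after throw: [b3@14:L b4@15:R b1@16:L b5@17:R b2@20:L]
Ball 2: thrown@1 h=7 -> first land @8; rethrown@8 h=5 -> second land @13

Answer: 8 13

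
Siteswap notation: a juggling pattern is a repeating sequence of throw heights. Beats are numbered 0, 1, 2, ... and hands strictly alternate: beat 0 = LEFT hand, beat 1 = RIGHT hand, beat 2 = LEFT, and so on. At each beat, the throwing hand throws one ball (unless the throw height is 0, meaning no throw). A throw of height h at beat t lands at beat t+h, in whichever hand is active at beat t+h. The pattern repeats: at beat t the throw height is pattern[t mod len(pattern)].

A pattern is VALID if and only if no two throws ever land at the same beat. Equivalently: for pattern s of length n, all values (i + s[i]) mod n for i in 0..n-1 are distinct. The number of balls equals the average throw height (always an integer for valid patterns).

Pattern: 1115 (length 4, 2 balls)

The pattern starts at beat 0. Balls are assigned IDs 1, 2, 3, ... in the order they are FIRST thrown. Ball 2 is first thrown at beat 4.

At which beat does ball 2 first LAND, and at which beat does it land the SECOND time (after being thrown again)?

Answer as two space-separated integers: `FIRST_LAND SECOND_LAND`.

Answer: 5 6

Derivation:
Beat 0 (L): throw ball1 h=1 -> lands@1:R; in-air after throw: [b1@1:R]
Beat 1 (R): throw ball1 h=1 -> lands@2:L; in-air after throw: [b1@2:L]
Beat 2 (L): throw ball1 h=1 -> lands@3:R; in-air after throw: [b1@3:R]
Beat 3 (R): throw ball1 h=5 -> lands@8:L; in-air after throw: [b1@8:L]
Beat 4 (L): throw ball2 h=1 -> lands@5:R; in-air after throw: [b2@5:R b1@8:L]
Beat 5 (R): throw ball2 h=1 -> lands@6:L; in-air after throw: [b2@6:L b1@8:L]
Beat 6 (L): throw ball2 h=1 -> lands@7:R; in-air after throw: [b2@7:R b1@8:L]
Ball 2: thrown@4 h=1 -> first land @5; rethrown@5 h=1 -> second land @6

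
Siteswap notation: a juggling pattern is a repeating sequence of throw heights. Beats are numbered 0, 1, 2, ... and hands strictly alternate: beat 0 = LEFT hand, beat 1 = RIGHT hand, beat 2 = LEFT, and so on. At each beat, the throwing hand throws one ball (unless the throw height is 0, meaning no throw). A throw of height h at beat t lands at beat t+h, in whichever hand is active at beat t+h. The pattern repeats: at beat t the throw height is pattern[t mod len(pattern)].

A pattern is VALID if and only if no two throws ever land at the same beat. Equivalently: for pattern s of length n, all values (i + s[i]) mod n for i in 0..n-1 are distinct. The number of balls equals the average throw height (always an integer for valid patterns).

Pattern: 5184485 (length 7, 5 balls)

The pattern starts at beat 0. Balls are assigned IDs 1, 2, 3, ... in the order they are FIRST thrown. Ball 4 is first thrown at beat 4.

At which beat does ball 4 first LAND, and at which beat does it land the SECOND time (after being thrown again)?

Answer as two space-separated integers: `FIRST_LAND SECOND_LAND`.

Answer: 8 9

Derivation:
Beat 0 (L): throw ball1 h=5 -> lands@5:R; in-air after throw: [b1@5:R]
Beat 1 (R): throw ball2 h=1 -> lands@2:L; in-air after throw: [b2@2:L b1@5:R]
Beat 2 (L): throw ball2 h=8 -> lands@10:L; in-air after throw: [b1@5:R b2@10:L]
Beat 3 (R): throw ball3 h=4 -> lands@7:R; in-air after throw: [b1@5:R b3@7:R b2@10:L]
Beat 4 (L): throw ball4 h=4 -> lands@8:L; in-air after throw: [b1@5:R b3@7:R b4@8:L b2@10:L]
Beat 5 (R): throw ball1 h=8 -> lands@13:R; in-air after throw: [b3@7:R b4@8:L b2@10:L b1@13:R]
Beat 6 (L): throw ball5 h=5 -> lands@11:R; in-air after throw: [b3@7:R b4@8:L b2@10:L b5@11:R b1@13:R]
Beat 7 (R): throw ball3 h=5 -> lands@12:L; in-air after throw: [b4@8:L b2@10:L b5@11:R b3@12:L b1@13:R]
Beat 8 (L): throw ball4 h=1 -> lands@9:R; in-air after throw: [b4@9:R b2@10:L b5@11:R b3@12:L b1@13:R]
Beat 9 (R): throw ball4 h=8 -> lands@17:R; in-air after throw: [b2@10:L b5@11:R b3@12:L b1@13:R b4@17:R]
Ball 4: thrown@4 h=4 -> first land @8; rethrown@8 h=1 -> second land @9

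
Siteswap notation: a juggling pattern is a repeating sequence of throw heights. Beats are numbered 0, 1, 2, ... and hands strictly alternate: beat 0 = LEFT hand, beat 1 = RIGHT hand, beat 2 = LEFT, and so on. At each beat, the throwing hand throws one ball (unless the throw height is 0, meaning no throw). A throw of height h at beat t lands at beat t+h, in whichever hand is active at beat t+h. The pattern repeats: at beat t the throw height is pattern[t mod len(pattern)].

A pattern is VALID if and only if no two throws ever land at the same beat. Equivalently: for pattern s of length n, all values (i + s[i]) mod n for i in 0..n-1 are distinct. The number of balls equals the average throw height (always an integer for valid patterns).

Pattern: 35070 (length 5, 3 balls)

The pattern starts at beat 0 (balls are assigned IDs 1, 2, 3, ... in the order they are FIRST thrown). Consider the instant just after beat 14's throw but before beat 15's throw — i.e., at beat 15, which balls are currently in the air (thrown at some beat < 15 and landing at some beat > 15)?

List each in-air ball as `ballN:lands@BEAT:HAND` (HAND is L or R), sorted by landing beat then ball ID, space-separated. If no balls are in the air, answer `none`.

Answer: ball2:lands@16:L ball1:lands@20:L

Derivation:
Beat 0 (L): throw ball1 h=3 -> lands@3:R; in-air after throw: [b1@3:R]
Beat 1 (R): throw ball2 h=5 -> lands@6:L; in-air after throw: [b1@3:R b2@6:L]
Beat 3 (R): throw ball1 h=7 -> lands@10:L; in-air after throw: [b2@6:L b1@10:L]
Beat 5 (R): throw ball3 h=3 -> lands@8:L; in-air after throw: [b2@6:L b3@8:L b1@10:L]
Beat 6 (L): throw ball2 h=5 -> lands@11:R; in-air after throw: [b3@8:L b1@10:L b2@11:R]
Beat 8 (L): throw ball3 h=7 -> lands@15:R; in-air after throw: [b1@10:L b2@11:R b3@15:R]
Beat 10 (L): throw ball1 h=3 -> lands@13:R; in-air after throw: [b2@11:R b1@13:R b3@15:R]
Beat 11 (R): throw ball2 h=5 -> lands@16:L; in-air after throw: [b1@13:R b3@15:R b2@16:L]
Beat 13 (R): throw ball1 h=7 -> lands@20:L; in-air after throw: [b3@15:R b2@16:L b1@20:L]
Beat 15 (R): throw ball3 h=3 -> lands@18:L; in-air after throw: [b2@16:L b3@18:L b1@20:L]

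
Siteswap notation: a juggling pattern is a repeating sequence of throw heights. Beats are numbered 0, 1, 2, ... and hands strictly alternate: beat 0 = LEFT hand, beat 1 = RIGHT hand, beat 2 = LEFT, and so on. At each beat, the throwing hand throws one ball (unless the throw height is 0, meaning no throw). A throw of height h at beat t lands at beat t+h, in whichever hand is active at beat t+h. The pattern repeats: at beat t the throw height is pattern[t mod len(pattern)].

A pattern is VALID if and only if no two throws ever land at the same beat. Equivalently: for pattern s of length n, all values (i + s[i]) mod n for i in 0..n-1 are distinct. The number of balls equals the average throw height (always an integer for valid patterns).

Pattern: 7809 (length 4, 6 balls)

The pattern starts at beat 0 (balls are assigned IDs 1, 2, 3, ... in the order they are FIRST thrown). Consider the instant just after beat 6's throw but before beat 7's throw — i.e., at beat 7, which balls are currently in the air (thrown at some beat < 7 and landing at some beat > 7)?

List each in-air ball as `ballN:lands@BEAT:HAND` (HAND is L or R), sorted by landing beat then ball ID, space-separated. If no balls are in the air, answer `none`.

Beat 0 (L): throw ball1 h=7 -> lands@7:R; in-air after throw: [b1@7:R]
Beat 1 (R): throw ball2 h=8 -> lands@9:R; in-air after throw: [b1@7:R b2@9:R]
Beat 3 (R): throw ball3 h=9 -> lands@12:L; in-air after throw: [b1@7:R b2@9:R b3@12:L]
Beat 4 (L): throw ball4 h=7 -> lands@11:R; in-air after throw: [b1@7:R b2@9:R b4@11:R b3@12:L]
Beat 5 (R): throw ball5 h=8 -> lands@13:R; in-air after throw: [b1@7:R b2@9:R b4@11:R b3@12:L b5@13:R]
Beat 7 (R): throw ball1 h=9 -> lands@16:L; in-air after throw: [b2@9:R b4@11:R b3@12:L b5@13:R b1@16:L]

Answer: ball2:lands@9:R ball4:lands@11:R ball3:lands@12:L ball5:lands@13:R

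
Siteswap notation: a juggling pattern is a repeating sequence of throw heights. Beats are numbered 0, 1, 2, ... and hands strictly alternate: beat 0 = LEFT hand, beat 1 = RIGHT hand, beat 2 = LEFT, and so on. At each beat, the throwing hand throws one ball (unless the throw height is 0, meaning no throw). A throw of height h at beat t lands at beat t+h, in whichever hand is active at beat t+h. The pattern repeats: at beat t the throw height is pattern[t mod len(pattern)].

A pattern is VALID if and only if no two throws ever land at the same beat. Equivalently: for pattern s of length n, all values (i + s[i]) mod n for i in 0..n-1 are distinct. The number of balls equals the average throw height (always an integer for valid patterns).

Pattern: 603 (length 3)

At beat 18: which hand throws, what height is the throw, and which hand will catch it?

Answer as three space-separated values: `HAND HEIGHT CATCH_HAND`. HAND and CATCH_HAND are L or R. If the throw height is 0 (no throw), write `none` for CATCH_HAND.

Beat 18: 18 mod 2 = 0, so hand = L
Throw height = pattern[18 mod 3] = pattern[0] = 6
Lands at beat 18+6=24, 24 mod 2 = 0, so catch hand = L

Answer: L 6 L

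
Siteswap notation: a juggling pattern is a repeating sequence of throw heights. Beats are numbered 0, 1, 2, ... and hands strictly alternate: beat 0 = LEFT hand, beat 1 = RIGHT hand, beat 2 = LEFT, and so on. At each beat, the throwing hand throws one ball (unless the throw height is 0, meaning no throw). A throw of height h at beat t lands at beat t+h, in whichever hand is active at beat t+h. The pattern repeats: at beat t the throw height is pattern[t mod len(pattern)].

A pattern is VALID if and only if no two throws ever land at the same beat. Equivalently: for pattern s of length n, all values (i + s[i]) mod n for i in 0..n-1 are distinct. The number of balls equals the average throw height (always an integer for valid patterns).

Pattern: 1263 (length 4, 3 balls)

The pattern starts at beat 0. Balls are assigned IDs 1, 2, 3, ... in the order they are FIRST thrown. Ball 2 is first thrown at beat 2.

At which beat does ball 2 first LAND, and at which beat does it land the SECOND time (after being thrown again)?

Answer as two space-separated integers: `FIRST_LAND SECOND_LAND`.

Answer: 8 9

Derivation:
Beat 0 (L): throw ball1 h=1 -> lands@1:R; in-air after throw: [b1@1:R]
Beat 1 (R): throw ball1 h=2 -> lands@3:R; in-air after throw: [b1@3:R]
Beat 2 (L): throw ball2 h=6 -> lands@8:L; in-air after throw: [b1@3:R b2@8:L]
Beat 3 (R): throw ball1 h=3 -> lands@6:L; in-air after throw: [b1@6:L b2@8:L]
Beat 4 (L): throw ball3 h=1 -> lands@5:R; in-air after throw: [b3@5:R b1@6:L b2@8:L]
Beat 5 (R): throw ball3 h=2 -> lands@7:R; in-air after throw: [b1@6:L b3@7:R b2@8:L]
Beat 6 (L): throw ball1 h=6 -> lands@12:L; in-air after throw: [b3@7:R b2@8:L b1@12:L]
Beat 7 (R): throw ball3 h=3 -> lands@10:L; in-air after throw: [b2@8:L b3@10:L b1@12:L]
Beat 8 (L): throw ball2 h=1 -> lands@9:R; in-air after throw: [b2@9:R b3@10:L b1@12:L]
Beat 9 (R): throw ball2 h=2 -> lands@11:R; in-air after throw: [b3@10:L b2@11:R b1@12:L]
Ball 2: thrown@2 h=6 -> first land @8; rethrown@8 h=1 -> second land @9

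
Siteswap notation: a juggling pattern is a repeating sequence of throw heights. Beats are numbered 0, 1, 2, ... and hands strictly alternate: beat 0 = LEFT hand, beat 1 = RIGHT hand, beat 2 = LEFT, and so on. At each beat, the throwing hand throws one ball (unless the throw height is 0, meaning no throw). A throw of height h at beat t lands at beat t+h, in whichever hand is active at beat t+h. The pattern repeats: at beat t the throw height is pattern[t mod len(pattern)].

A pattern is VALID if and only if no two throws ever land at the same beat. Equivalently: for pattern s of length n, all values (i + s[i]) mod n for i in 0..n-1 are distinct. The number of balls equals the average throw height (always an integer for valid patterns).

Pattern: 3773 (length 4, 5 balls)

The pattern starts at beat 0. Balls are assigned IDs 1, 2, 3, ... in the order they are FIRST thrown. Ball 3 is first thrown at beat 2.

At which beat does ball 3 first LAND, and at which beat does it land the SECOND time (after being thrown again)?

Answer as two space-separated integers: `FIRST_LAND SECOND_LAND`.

Beat 0 (L): throw ball1 h=3 -> lands@3:R; in-air after throw: [b1@3:R]
Beat 1 (R): throw ball2 h=7 -> lands@8:L; in-air after throw: [b1@3:R b2@8:L]
Beat 2 (L): throw ball3 h=7 -> lands@9:R; in-air after throw: [b1@3:R b2@8:L b3@9:R]
Beat 3 (R): throw ball1 h=3 -> lands@6:L; in-air after throw: [b1@6:L b2@8:L b3@9:R]
Beat 4 (L): throw ball4 h=3 -> lands@7:R; in-air after throw: [b1@6:L b4@7:R b2@8:L b3@9:R]
Beat 5 (R): throw ball5 h=7 -> lands@12:L; in-air after throw: [b1@6:L b4@7:R b2@8:L b3@9:R b5@12:L]
Beat 6 (L): throw ball1 h=7 -> lands@13:R; in-air after throw: [b4@7:R b2@8:L b3@9:R b5@12:L b1@13:R]
Beat 7 (R): throw ball4 h=3 -> lands@10:L; in-air after throw: [b2@8:L b3@9:R b4@10:L b5@12:L b1@13:R]
Beat 8 (L): throw ball2 h=3 -> lands@11:R; in-air after throw: [b3@9:R b4@10:L b2@11:R b5@12:L b1@13:R]
Beat 9 (R): throw ball3 h=7 -> lands@16:L; in-air after throw: [b4@10:L b2@11:R b5@12:L b1@13:R b3@16:L]
Beat 10 (L): throw ball4 h=7 -> lands@17:R; in-air after throw: [b2@11:R b5@12:L b1@13:R b3@16:L b4@17:R]
Beat 11 (R): throw ball2 h=3 -> lands@14:L; in-air after throw: [b5@12:L b1@13:R b2@14:L b3@16:L b4@17:R]
Beat 12 (L): throw ball5 h=3 -> lands@15:R; in-air after throw: [b1@13:R b2@14:L b5@15:R b3@16:L b4@17:R]
Beat 13 (R): throw ball1 h=7 -> lands@20:L; in-air after throw: [b2@14:L b5@15:R b3@16:L b4@17:R b1@20:L]
Beat 14 (L): throw ball2 h=7 -> lands@21:R; in-air after throw: [b5@15:R b3@16:L b4@17:R b1@20:L b2@21:R]
Ball 3: thrown@2 h=7 -> first land @9; rethrown@9 h=7 -> second land @16

Answer: 9 16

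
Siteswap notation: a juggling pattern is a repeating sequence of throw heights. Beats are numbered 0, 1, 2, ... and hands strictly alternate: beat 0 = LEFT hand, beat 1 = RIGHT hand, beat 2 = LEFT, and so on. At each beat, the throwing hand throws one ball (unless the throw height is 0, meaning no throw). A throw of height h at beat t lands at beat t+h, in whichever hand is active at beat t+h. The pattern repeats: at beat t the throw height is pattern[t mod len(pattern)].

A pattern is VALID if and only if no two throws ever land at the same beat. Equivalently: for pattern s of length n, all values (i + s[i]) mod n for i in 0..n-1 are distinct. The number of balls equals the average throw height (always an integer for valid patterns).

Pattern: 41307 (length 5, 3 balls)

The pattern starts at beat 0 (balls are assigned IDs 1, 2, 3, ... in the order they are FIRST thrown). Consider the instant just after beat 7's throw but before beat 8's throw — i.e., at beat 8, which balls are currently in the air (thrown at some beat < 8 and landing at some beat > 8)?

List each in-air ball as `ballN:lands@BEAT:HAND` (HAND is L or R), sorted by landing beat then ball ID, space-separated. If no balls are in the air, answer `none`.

Beat 0 (L): throw ball1 h=4 -> lands@4:L; in-air after throw: [b1@4:L]
Beat 1 (R): throw ball2 h=1 -> lands@2:L; in-air after throw: [b2@2:L b1@4:L]
Beat 2 (L): throw ball2 h=3 -> lands@5:R; in-air after throw: [b1@4:L b2@5:R]
Beat 4 (L): throw ball1 h=7 -> lands@11:R; in-air after throw: [b2@5:R b1@11:R]
Beat 5 (R): throw ball2 h=4 -> lands@9:R; in-air after throw: [b2@9:R b1@11:R]
Beat 6 (L): throw ball3 h=1 -> lands@7:R; in-air after throw: [b3@7:R b2@9:R b1@11:R]
Beat 7 (R): throw ball3 h=3 -> lands@10:L; in-air after throw: [b2@9:R b3@10:L b1@11:R]

Answer: ball2:lands@9:R ball3:lands@10:L ball1:lands@11:R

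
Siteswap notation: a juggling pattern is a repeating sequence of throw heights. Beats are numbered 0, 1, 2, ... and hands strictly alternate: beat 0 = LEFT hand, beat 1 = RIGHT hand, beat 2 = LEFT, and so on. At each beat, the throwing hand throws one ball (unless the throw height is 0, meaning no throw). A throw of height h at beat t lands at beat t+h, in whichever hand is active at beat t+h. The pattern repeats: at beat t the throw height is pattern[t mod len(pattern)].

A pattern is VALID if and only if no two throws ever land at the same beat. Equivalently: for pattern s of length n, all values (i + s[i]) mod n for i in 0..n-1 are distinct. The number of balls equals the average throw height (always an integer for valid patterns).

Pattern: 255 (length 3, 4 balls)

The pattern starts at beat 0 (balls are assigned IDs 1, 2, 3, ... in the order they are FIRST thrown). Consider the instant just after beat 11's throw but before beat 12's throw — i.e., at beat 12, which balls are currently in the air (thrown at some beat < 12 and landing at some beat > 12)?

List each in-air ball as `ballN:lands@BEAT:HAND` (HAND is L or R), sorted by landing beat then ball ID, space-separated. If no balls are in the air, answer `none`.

Beat 0 (L): throw ball1 h=2 -> lands@2:L; in-air after throw: [b1@2:L]
Beat 1 (R): throw ball2 h=5 -> lands@6:L; in-air after throw: [b1@2:L b2@6:L]
Beat 2 (L): throw ball1 h=5 -> lands@7:R; in-air after throw: [b2@6:L b1@7:R]
Beat 3 (R): throw ball3 h=2 -> lands@5:R; in-air after throw: [b3@5:R b2@6:L b1@7:R]
Beat 4 (L): throw ball4 h=5 -> lands@9:R; in-air after throw: [b3@5:R b2@6:L b1@7:R b4@9:R]
Beat 5 (R): throw ball3 h=5 -> lands@10:L; in-air after throw: [b2@6:L b1@7:R b4@9:R b3@10:L]
Beat 6 (L): throw ball2 h=2 -> lands@8:L; in-air after throw: [b1@7:R b2@8:L b4@9:R b3@10:L]
Beat 7 (R): throw ball1 h=5 -> lands@12:L; in-air after throw: [b2@8:L b4@9:R b3@10:L b1@12:L]
Beat 8 (L): throw ball2 h=5 -> lands@13:R; in-air after throw: [b4@9:R b3@10:L b1@12:L b2@13:R]
Beat 9 (R): throw ball4 h=2 -> lands@11:R; in-air after throw: [b3@10:L b4@11:R b1@12:L b2@13:R]
Beat 10 (L): throw ball3 h=5 -> lands@15:R; in-air after throw: [b4@11:R b1@12:L b2@13:R b3@15:R]
Beat 11 (R): throw ball4 h=5 -> lands@16:L; in-air after throw: [b1@12:L b2@13:R b3@15:R b4@16:L]
Beat 12 (L): throw ball1 h=2 -> lands@14:L; in-air after throw: [b2@13:R b1@14:L b3@15:R b4@16:L]

Answer: ball2:lands@13:R ball3:lands@15:R ball4:lands@16:L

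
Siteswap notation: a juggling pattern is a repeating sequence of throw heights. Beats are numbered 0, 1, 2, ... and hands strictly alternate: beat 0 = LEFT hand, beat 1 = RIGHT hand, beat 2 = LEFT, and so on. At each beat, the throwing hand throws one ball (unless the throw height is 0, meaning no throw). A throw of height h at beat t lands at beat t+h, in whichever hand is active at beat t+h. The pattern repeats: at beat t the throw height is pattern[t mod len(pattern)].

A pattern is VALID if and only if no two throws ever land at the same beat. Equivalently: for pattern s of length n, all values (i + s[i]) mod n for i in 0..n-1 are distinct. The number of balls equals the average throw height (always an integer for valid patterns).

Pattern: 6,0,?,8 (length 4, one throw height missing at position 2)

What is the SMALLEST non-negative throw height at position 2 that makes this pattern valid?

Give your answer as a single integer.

i=0: (0 + 6) mod 4 = 2
i=1: (1 + 0) mod 4 = 1
i=2: s[i]=? (unknown)
i=3: (3 + 8) mod 4 = 3
Known residues: [1, 2, 3]; need a permutation of 0..3, so missing residue r = 0
Need (2 + s) mod 4 = 0; smallest s = (0 - 2) mod 4 = 2

Answer: 2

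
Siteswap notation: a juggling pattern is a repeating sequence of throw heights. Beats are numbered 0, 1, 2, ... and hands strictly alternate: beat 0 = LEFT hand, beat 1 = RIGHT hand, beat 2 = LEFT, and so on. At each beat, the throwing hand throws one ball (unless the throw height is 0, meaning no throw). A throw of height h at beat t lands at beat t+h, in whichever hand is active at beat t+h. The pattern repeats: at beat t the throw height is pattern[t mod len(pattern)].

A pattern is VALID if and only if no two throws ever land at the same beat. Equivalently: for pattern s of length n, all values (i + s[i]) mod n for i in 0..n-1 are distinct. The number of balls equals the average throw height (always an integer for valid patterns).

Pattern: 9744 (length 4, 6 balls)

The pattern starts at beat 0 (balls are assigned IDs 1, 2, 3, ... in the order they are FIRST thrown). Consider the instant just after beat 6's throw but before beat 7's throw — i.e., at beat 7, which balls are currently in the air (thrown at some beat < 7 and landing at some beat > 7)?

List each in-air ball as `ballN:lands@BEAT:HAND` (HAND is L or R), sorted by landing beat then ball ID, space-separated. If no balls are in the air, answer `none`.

Answer: ball2:lands@8:L ball1:lands@9:R ball3:lands@10:L ball6:lands@12:L ball5:lands@13:R

Derivation:
Beat 0 (L): throw ball1 h=9 -> lands@9:R; in-air after throw: [b1@9:R]
Beat 1 (R): throw ball2 h=7 -> lands@8:L; in-air after throw: [b2@8:L b1@9:R]
Beat 2 (L): throw ball3 h=4 -> lands@6:L; in-air after throw: [b3@6:L b2@8:L b1@9:R]
Beat 3 (R): throw ball4 h=4 -> lands@7:R; in-air after throw: [b3@6:L b4@7:R b2@8:L b1@9:R]
Beat 4 (L): throw ball5 h=9 -> lands@13:R; in-air after throw: [b3@6:L b4@7:R b2@8:L b1@9:R b5@13:R]
Beat 5 (R): throw ball6 h=7 -> lands@12:L; in-air after throw: [b3@6:L b4@7:R b2@8:L b1@9:R b6@12:L b5@13:R]
Beat 6 (L): throw ball3 h=4 -> lands@10:L; in-air after throw: [b4@7:R b2@8:L b1@9:R b3@10:L b6@12:L b5@13:R]
Beat 7 (R): throw ball4 h=4 -> lands@11:R; in-air after throw: [b2@8:L b1@9:R b3@10:L b4@11:R b6@12:L b5@13:R]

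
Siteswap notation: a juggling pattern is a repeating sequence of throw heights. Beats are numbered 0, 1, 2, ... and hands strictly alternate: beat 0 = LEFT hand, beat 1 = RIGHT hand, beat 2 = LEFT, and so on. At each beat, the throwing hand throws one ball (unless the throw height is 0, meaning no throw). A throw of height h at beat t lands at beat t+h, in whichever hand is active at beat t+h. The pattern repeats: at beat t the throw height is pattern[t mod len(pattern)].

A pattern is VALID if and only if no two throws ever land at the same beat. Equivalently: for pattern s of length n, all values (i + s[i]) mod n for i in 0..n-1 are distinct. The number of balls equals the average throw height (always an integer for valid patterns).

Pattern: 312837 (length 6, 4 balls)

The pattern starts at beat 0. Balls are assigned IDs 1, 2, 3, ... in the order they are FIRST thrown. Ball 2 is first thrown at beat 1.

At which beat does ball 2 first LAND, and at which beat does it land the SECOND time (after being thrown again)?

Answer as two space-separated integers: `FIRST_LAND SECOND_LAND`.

Beat 0 (L): throw ball1 h=3 -> lands@3:R; in-air after throw: [b1@3:R]
Beat 1 (R): throw ball2 h=1 -> lands@2:L; in-air after throw: [b2@2:L b1@3:R]
Beat 2 (L): throw ball2 h=2 -> lands@4:L; in-air after throw: [b1@3:R b2@4:L]
Beat 3 (R): throw ball1 h=8 -> lands@11:R; in-air after throw: [b2@4:L b1@11:R]
Beat 4 (L): throw ball2 h=3 -> lands@7:R; in-air after throw: [b2@7:R b1@11:R]
Ball 2: thrown@1 h=1 -> first land @2; rethrown@2 h=2 -> second land @4

Answer: 2 4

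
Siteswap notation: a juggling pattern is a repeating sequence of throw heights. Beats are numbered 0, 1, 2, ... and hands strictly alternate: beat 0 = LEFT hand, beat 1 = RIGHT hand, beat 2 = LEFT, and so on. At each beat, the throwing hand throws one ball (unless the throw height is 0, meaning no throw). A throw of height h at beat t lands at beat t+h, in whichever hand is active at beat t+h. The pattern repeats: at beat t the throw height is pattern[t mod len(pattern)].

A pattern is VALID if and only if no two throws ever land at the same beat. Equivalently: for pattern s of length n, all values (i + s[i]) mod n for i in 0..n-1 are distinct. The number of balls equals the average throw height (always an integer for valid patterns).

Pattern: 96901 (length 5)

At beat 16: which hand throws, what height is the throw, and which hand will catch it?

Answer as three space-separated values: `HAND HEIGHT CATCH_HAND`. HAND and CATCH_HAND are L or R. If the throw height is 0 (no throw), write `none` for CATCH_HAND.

Answer: L 6 L

Derivation:
Beat 16: 16 mod 2 = 0, so hand = L
Throw height = pattern[16 mod 5] = pattern[1] = 6
Lands at beat 16+6=22, 22 mod 2 = 0, so catch hand = L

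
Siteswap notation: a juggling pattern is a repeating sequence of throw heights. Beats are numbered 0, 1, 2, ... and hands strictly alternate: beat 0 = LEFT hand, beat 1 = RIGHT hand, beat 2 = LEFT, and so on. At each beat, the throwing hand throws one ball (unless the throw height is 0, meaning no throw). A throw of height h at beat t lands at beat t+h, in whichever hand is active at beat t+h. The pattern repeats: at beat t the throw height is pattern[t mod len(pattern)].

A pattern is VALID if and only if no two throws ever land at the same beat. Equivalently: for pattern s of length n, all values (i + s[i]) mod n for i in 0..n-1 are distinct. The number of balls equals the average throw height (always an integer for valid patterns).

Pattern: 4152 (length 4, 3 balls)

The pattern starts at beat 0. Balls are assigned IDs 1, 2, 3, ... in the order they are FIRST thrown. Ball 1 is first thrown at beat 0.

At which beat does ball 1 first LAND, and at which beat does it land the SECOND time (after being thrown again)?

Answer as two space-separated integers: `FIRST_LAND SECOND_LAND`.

Answer: 4 8

Derivation:
Beat 0 (L): throw ball1 h=4 -> lands@4:L; in-air after throw: [b1@4:L]
Beat 1 (R): throw ball2 h=1 -> lands@2:L; in-air after throw: [b2@2:L b1@4:L]
Beat 2 (L): throw ball2 h=5 -> lands@7:R; in-air after throw: [b1@4:L b2@7:R]
Beat 3 (R): throw ball3 h=2 -> lands@5:R; in-air after throw: [b1@4:L b3@5:R b2@7:R]
Beat 4 (L): throw ball1 h=4 -> lands@8:L; in-air after throw: [b3@5:R b2@7:R b1@8:L]
Beat 5 (R): throw ball3 h=1 -> lands@6:L; in-air after throw: [b3@6:L b2@7:R b1@8:L]
Beat 6 (L): throw ball3 h=5 -> lands@11:R; in-air after throw: [b2@7:R b1@8:L b3@11:R]
Beat 7 (R): throw ball2 h=2 -> lands@9:R; in-air after throw: [b1@8:L b2@9:R b3@11:R]
Beat 8 (L): throw ball1 h=4 -> lands@12:L; in-air after throw: [b2@9:R b3@11:R b1@12:L]
Ball 1: thrown@0 h=4 -> first land @4; rethrown@4 h=4 -> second land @8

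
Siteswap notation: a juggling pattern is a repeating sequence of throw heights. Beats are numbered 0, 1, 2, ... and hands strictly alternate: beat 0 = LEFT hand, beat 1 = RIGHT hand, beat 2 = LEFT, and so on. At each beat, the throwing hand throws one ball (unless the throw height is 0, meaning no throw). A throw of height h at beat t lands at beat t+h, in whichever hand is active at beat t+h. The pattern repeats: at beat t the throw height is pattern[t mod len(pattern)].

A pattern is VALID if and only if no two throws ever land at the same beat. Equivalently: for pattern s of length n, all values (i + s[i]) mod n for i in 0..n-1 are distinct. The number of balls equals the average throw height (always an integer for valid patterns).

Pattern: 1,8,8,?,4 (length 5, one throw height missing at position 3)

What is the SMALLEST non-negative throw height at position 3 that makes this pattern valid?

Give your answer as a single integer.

i=0: (0 + 1) mod 5 = 1
i=1: (1 + 8) mod 5 = 4
i=2: (2 + 8) mod 5 = 0
i=3: s[i]=? (unknown)
i=4: (4 + 4) mod 5 = 3
Known residues: [0, 1, 3, 4]; need a permutation of 0..4, so missing residue r = 2
Need (3 + s) mod 5 = 2; smallest s = (2 - 3) mod 5 = 4

Answer: 4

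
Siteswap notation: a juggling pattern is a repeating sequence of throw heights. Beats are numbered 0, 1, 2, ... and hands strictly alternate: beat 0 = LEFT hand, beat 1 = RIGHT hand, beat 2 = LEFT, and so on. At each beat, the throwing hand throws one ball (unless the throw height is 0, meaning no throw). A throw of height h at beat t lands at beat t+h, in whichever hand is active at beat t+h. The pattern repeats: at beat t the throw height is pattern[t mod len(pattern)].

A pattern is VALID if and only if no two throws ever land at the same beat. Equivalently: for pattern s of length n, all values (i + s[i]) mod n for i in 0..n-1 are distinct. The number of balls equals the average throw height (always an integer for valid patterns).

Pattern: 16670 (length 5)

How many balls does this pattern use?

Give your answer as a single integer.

Answer: 4

Derivation:
Pattern = [1, 6, 6, 7, 0], length n = 5
  position 0: throw height = 1, running sum = 1
  position 1: throw height = 6, running sum = 7
  position 2: throw height = 6, running sum = 13
  position 3: throw height = 7, running sum = 20
  position 4: throw height = 0, running sum = 20
Total sum = 20; balls = sum / n = 20 / 5 = 4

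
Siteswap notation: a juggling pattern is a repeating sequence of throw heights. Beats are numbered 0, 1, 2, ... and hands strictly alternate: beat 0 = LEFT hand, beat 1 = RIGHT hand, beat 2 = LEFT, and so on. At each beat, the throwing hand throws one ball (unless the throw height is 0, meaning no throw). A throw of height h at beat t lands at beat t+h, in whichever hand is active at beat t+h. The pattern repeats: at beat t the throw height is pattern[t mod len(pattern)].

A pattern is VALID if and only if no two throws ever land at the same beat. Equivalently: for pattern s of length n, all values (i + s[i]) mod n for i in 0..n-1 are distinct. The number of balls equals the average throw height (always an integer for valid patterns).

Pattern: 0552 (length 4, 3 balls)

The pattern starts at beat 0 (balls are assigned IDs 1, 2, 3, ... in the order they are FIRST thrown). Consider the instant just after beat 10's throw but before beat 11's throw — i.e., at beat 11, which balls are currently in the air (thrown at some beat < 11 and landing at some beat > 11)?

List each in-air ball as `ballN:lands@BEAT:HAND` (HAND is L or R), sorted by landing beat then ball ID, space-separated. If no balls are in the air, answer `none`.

Answer: ball2:lands@14:L ball3:lands@15:R

Derivation:
Beat 1 (R): throw ball1 h=5 -> lands@6:L; in-air after throw: [b1@6:L]
Beat 2 (L): throw ball2 h=5 -> lands@7:R; in-air after throw: [b1@6:L b2@7:R]
Beat 3 (R): throw ball3 h=2 -> lands@5:R; in-air after throw: [b3@5:R b1@6:L b2@7:R]
Beat 5 (R): throw ball3 h=5 -> lands@10:L; in-air after throw: [b1@6:L b2@7:R b3@10:L]
Beat 6 (L): throw ball1 h=5 -> lands@11:R; in-air after throw: [b2@7:R b3@10:L b1@11:R]
Beat 7 (R): throw ball2 h=2 -> lands@9:R; in-air after throw: [b2@9:R b3@10:L b1@11:R]
Beat 9 (R): throw ball2 h=5 -> lands@14:L; in-air after throw: [b3@10:L b1@11:R b2@14:L]
Beat 10 (L): throw ball3 h=5 -> lands@15:R; in-air after throw: [b1@11:R b2@14:L b3@15:R]
Beat 11 (R): throw ball1 h=2 -> lands@13:R; in-air after throw: [b1@13:R b2@14:L b3@15:R]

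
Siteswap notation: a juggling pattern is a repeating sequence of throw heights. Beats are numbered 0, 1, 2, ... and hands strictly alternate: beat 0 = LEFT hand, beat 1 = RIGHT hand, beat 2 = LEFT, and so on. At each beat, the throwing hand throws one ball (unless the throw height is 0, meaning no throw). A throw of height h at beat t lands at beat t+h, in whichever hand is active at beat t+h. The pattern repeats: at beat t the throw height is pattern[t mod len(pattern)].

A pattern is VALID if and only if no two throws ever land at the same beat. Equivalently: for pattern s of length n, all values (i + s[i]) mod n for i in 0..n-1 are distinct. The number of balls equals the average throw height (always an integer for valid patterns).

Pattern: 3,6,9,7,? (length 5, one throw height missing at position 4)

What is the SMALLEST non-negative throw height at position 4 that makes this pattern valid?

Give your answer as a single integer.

Answer: 0

Derivation:
i=0: (0 + 3) mod 5 = 3
i=1: (1 + 6) mod 5 = 2
i=2: (2 + 9) mod 5 = 1
i=3: (3 + 7) mod 5 = 0
i=4: s[i]=? (unknown)
Known residues: [0, 1, 2, 3]; need a permutation of 0..4, so missing residue r = 4
Need (4 + s) mod 5 = 4; smallest s = (4 - 4) mod 5 = 0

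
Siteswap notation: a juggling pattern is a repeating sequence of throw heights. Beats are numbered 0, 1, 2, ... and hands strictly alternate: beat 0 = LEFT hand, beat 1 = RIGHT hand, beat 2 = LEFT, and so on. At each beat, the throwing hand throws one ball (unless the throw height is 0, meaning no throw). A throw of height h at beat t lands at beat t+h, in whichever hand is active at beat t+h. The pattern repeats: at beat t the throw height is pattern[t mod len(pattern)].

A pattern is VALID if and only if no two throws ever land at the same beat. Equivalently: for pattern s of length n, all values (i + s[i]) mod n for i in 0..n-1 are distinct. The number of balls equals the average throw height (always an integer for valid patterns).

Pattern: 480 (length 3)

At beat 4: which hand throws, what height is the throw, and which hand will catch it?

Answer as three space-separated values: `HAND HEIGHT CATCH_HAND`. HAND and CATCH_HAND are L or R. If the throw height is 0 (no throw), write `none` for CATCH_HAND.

Beat 4: 4 mod 2 = 0, so hand = L
Throw height = pattern[4 mod 3] = pattern[1] = 8
Lands at beat 4+8=12, 12 mod 2 = 0, so catch hand = L

Answer: L 8 L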